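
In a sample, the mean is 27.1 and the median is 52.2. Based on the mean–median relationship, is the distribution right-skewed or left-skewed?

mean − median = 27.1 − 52.2 = -25.1
mean < median ⇒ the longer tail is on the left ⇒ left-skewed (negatively skewed).

left-skewed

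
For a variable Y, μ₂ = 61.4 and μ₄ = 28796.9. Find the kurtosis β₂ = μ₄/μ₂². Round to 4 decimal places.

μ₂² = 61.4² = 3769.96000
μ₄/μ₂² = 28796.9 / 3769.96000 = 7.63852
β₂ ≈ 7.6385

7.6385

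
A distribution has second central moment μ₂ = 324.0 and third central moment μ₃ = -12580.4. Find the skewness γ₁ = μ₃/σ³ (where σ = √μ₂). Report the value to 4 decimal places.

-2.1571

σ = √μ₂ = √324.0 = 18.00000
σ³ = μ₂^(3/2) = 5832.00000
γ₁ = μ₃/σ³ = -12580.4 / 5832.00000 ≈ -2.1571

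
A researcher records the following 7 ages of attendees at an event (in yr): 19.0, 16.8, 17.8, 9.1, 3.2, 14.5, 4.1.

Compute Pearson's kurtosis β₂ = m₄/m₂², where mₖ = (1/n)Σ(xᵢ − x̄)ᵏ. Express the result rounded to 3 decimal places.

x̄ = 12.0714
Σ(xᵢ − x̄)² = 260.1543 ⇒ m₂ = 37.16490
Σ(xᵢ − x̄)⁴ = 14225.9425 ⇒ m₄ = 2032.27750
m₂² = 1381.22964
β₂ = m₄/m₂² = 2032.27750 / 1381.22964 ≈ 1.471

1.471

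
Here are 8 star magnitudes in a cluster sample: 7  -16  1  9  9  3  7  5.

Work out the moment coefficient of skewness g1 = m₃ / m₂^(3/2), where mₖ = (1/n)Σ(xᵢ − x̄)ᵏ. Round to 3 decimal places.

x̄ = (7 - 16 + 1 + 9 + 9 + 3 + 7 + 5) / 8 = 3.1250
deviations (xᵢ − x̄): 3.8750, -19.1250, -2.1250, 5.8750, 5.8750, -0.1250, 3.8750, 1.8750
Σ(xᵢ − x̄)² = 472.8750 ⇒ m₂ = 472.8750/8 = 59.10938
Σ(xᵢ − x̄)³ = -6476.3438 ⇒ m₃ = -6476.3438/8 = -809.54297
m₂^(3/2) = 59.10938^(1.5) = 454.44837
g1 = m₃ / m₂^(3/2) = -809.54297 / 454.44837 ≈ -1.781

-1.781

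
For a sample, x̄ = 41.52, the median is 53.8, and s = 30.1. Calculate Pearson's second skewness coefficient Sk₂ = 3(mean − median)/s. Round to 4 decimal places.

-1.2239

Sk₂ = 3(41.52 − 53.8) / 30.1 = 3 × -12.2800 / 30.1
    = -36.8400 / 30.1 ≈ -1.2239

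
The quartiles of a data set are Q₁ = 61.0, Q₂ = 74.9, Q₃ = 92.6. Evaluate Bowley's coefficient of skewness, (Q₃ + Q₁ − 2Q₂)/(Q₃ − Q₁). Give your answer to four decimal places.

0.1203

numerator: Q₃ + Q₁ − 2Q₂ = 92.6 + 61.0 − 2×74.9 = 3.8000
denominator: Q₃ − Q₁ = 92.6 − 61.0 = 31.6000
Bowley skewness = 3.8000 / 31.6000 ≈ 0.1203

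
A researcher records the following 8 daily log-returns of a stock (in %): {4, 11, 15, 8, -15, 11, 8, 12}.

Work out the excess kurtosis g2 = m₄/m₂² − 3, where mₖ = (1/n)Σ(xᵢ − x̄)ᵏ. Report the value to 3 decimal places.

1.855

x̄ = 6.7500
Σ(xᵢ − x̄)² = 615.5000 ⇒ m₂ = 76.93750
Σ(xᵢ − x̄)⁴ = 229894.9063 ⇒ m₄ = 28736.86328
m₂² = 5919.37891
g2 = m₄/m₂² − 3 = 4.85471 − 3 ≈ 1.855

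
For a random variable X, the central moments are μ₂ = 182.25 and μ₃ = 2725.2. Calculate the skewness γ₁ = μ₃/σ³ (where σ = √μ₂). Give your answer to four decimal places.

1.1076

σ = √μ₂ = √182.25 = 13.50000
σ³ = μ₂^(3/2) = 2460.37500
γ₁ = μ₃/σ³ = 2725.2 / 2460.37500 ≈ 1.1076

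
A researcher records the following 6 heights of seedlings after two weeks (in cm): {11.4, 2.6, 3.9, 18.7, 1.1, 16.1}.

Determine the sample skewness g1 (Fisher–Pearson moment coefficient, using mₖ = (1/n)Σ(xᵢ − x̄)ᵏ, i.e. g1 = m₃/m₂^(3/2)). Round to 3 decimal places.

x̄ = (11.4 + 2.6 + 3.9 + 18.7 + 1.1 + 16.1) / 6 = 8.9667
deviations (xᵢ − x̄): 2.4333, -6.3667, -5.0667, 9.7333, -7.8667, 7.1333
Σ(xᵢ − x̄)² = 279.6333 ⇒ m₂ = 279.6333/6 = 46.60556
Σ(xᵢ − x̄)³ = 424.5376 ⇒ m₃ = 424.5376/6 = 70.75626
m₂^(3/2) = 46.60556^(1.5) = 318.16803
g1 = m₃ / m₂^(3/2) = 70.75626 / 318.16803 ≈ 0.222

0.222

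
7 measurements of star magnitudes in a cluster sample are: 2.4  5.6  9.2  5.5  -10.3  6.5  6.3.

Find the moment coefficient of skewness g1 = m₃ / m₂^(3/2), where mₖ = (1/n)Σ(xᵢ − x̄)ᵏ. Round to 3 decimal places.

-1.648

x̄ = (2.4 + 5.6 + 9.2 + 5.5 - 10.3 + 6.5 + 6.3) / 7 = 3.6000
deviations (xᵢ − x̄): -1.2000, 2.0000, 5.6000, 1.9000, -13.9000, 2.9000, 2.7000
Σ(xᵢ − x̄)² = 249.3200 ⇒ m₂ = 249.3200/7 = 35.61714
Σ(xᵢ − x̄)³ = -2452.8000 ⇒ m₃ = -2452.8000/7 = -350.40000
m₂^(3/2) = 35.61714^(1.5) = 212.56346
g1 = m₃ / m₂^(3/2) = -350.40000 / 212.56346 ≈ -1.648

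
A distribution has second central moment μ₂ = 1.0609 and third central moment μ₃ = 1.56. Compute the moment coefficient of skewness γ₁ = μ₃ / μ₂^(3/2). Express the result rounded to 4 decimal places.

σ = √μ₂ = √1.0609 = 1.03000
σ³ = μ₂^(3/2) = 1.09273
γ₁ = μ₃/σ³ = 1.56 / 1.09273 ≈ 1.4276

1.4276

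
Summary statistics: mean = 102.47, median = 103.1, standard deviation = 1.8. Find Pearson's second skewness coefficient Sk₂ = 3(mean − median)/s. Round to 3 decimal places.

Sk₂ = 3(102.47 − 103.1) / 1.8 = 3 × -0.6300 / 1.8
    = -1.8900 / 1.8 ≈ -1.050

-1.050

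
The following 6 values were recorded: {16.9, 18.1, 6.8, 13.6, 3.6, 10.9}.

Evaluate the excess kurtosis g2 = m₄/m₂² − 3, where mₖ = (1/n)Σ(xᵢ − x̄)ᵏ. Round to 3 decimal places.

x̄ = 11.6500
Σ(xᵢ − x̄)² = 161.8550 ⇒ m₂ = 26.97583
Σ(xᵢ − x̄)⁴ = 7257.9068 ⇒ m₄ = 1209.65114
m₂² = 727.69558
g2 = m₄/m₂² − 3 = 1.66230 − 3 ≈ -1.338

-1.338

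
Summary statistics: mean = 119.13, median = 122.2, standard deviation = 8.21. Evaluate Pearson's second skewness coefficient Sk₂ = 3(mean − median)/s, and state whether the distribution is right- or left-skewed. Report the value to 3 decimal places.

Sk₂ = 3(119.13 − 122.2) / 8.21 = 3 × -3.0700 / 8.21
    = -9.2100 / 8.21 ≈ -1.122
Sk₂ < 0 ⇒ mean < median ⇒ left-skewed (negative skew).

-1.122, left-skewed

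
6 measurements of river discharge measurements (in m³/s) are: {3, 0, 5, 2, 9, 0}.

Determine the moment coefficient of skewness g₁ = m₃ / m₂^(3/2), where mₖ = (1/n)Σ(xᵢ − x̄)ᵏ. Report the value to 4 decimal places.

x̄ = (3 + 0 + 5 + 2 + 9 + 0) / 6 = 3.1667
deviations (xᵢ − x̄): -0.1667, -3.1667, 1.8333, -1.1667, 5.8333, -3.1667
Σ(xᵢ − x̄)² = 58.8333 ⇒ m₂ = 58.8333/6 = 9.80556
Σ(xᵢ − x̄)³ = 139.5556 ⇒ m₃ = 139.5556/6 = 23.25926
m₂^(3/2) = 9.80556^(1.5) = 30.70494
g₁ = m₃ / m₂^(3/2) = 23.25926 / 30.70494 ≈ 0.7575

0.7575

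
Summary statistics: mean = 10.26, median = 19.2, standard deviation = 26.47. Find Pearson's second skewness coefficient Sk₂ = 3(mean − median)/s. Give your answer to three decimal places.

Sk₂ = 3(10.26 − 19.2) / 26.47 = 3 × -8.9400 / 26.47
    = -26.8200 / 26.47 ≈ -1.013

-1.013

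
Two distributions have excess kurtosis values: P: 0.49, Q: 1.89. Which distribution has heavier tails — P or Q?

Q

Higher excess kurtosis ⇒ heavier tails relative to the normal distribution.
0.49 vs 1.89: the larger is 1.89, so Q has heavier tails.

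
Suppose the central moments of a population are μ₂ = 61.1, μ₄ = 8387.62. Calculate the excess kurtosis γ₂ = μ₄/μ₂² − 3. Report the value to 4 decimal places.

-0.7532

μ₂² = 61.1² = 3733.21000
μ₄/μ₂² = 8387.62 / 3733.21000 = 2.24676
γ₂ = 2.24676 − 3 ≈ -0.7532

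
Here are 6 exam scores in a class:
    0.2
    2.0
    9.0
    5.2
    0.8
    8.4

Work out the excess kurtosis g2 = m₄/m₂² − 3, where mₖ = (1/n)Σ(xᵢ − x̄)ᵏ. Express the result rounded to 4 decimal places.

-1.6445

x̄ = 4.2667
Σ(xᵢ − x̄)² = 74.0533 ⇒ m₂ = 12.34222
Σ(xᵢ − x̄)⁴ = 1238.9180 ⇒ m₄ = 206.48634
m₂² = 152.33045
g2 = m₄/m₂² − 3 = 1.35552 − 3 ≈ -1.6445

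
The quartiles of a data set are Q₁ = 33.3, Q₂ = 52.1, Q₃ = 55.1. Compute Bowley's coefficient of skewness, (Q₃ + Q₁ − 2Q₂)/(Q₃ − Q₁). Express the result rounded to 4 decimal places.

numerator: Q₃ + Q₁ − 2Q₂ = 55.1 + 33.3 − 2×52.1 = -15.8000
denominator: Q₃ − Q₁ = 55.1 − 33.3 = 21.8000
Bowley skewness = -15.8000 / 21.8000 ≈ -0.7248

-0.7248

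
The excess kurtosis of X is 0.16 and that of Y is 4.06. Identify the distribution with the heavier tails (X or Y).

Higher excess kurtosis ⇒ heavier tails relative to the normal distribution.
0.16 vs 4.06: the larger is 4.06, so Y has heavier tails.

Y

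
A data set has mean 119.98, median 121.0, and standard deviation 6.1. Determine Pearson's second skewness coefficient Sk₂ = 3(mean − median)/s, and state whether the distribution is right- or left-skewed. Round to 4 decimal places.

Sk₂ = 3(119.98 − 121.0) / 6.1 = 3 × -1.0200 / 6.1
    = -3.0600 / 6.1 ≈ -0.5016
Sk₂ < 0 ⇒ mean < median ⇒ left-skewed (negative skew).

-0.5016, left-skewed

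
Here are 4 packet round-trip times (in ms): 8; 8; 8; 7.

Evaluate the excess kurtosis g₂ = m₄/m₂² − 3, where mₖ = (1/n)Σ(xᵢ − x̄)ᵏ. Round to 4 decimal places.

x̄ = 7.7500
Σ(xᵢ − x̄)² = 0.7500 ⇒ m₂ = 0.18750
Σ(xᵢ − x̄)⁴ = 0.3281 ⇒ m₄ = 0.08203
m₂² = 0.03516
g₂ = m₄/m₂² − 3 = 2.33333 − 3 ≈ -0.6667

-0.6667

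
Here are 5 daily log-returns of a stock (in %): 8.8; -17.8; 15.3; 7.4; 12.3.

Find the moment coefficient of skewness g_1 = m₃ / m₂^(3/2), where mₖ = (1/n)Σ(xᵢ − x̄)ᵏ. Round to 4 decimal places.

-1.2966

x̄ = (8.8 - 17.8 + 15.3 + 7.4 + 12.3) / 5 = 5.2000
deviations (xᵢ − x̄): 3.6000, -23.0000, 10.1000, 2.2000, 7.1000
Σ(xᵢ − x̄)² = 699.2200 ⇒ m₂ = 699.2200/5 = 139.84400
Σ(xᵢ − x̄)³ = -10721.4840 ⇒ m₃ = -10721.4840/5 = -2144.29680
m₂^(3/2) = 139.84400^(1.5) = 1653.73439
g_1 = m₃ / m₂^(3/2) = -2144.29680 / 1653.73439 ≈ -1.2966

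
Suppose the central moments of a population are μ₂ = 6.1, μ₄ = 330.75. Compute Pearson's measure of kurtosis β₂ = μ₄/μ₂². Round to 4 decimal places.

8.8887

μ₂² = 6.1² = 37.21000
μ₄/μ₂² = 330.75 / 37.21000 = 8.88874
β₂ ≈ 8.8887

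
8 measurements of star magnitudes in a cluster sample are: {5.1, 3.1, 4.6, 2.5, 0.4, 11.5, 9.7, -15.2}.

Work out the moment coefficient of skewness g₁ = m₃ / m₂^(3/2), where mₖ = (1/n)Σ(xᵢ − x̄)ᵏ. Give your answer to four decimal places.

x̄ = (5.1 + 3.1 + 4.6 + 2.5 + 0.4 + 11.5 + 9.7 - 15.2) / 8 = 2.7125
deviations (xᵢ − x̄): 2.3875, 0.3875, 1.8875, -0.2125, -2.3125, 8.7875, 6.9875, -17.9125
Σ(xᵢ − x̄)² = 461.7087 ⇒ m₂ = 461.7087/8 = 57.71359
Σ(xᵢ − x̄)³ = -4719.6091 ⇒ m₃ = -4719.6091/8 = -589.95114
m₂^(3/2) = 57.71359^(1.5) = 438.44708
g₁ = m₃ / m₂^(3/2) = -589.95114 / 438.44708 ≈ -1.3455

-1.3455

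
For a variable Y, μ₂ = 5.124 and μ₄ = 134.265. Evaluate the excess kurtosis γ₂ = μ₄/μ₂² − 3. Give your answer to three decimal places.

μ₂² = 5.124² = 26.25538
μ₄/μ₂² = 134.265 / 26.25538 = 5.11381
γ₂ = 5.11381 − 3 ≈ 2.114

2.114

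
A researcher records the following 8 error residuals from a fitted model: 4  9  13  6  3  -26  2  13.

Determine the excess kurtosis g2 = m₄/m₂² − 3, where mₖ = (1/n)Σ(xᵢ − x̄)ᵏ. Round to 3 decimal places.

1.924

x̄ = 3.0000
Σ(xᵢ − x̄)² = 1088.0000 ⇒ m₂ = 136.00000
Σ(xᵢ − x̄)⁴ = 728660.0000 ⇒ m₄ = 91082.50000
m₂² = 18496.00000
g2 = m₄/m₂² − 3 = 4.92444 − 3 ≈ 1.924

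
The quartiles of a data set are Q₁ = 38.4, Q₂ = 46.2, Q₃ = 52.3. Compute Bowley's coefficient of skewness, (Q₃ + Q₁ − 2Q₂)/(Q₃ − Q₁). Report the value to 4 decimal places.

numerator: Q₃ + Q₁ − 2Q₂ = 52.3 + 38.4 − 2×46.2 = -1.7000
denominator: Q₃ − Q₁ = 52.3 − 38.4 = 13.9000
Bowley skewness = -1.7000 / 13.9000 ≈ -0.1223

-0.1223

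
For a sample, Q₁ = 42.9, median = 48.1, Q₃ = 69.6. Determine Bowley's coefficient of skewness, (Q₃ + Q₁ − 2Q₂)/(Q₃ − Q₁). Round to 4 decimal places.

numerator: Q₃ + Q₁ − 2Q₂ = 69.6 + 42.9 − 2×48.1 = 16.3000
denominator: Q₃ − Q₁ = 69.6 − 42.9 = 26.7000
Bowley skewness = 16.3000 / 26.7000 ≈ 0.6105

0.6105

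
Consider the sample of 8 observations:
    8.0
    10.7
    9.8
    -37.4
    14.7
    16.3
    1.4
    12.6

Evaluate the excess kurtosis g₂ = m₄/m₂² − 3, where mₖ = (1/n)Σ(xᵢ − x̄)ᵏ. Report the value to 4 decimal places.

2.3898

x̄ = 4.5125
Σ(xᵢ − x̄)² = 2152.8888 ⇒ m₂ = 269.11109
Σ(xᵢ − x̄)⁴ = 3122690.5625 ⇒ m₄ = 390336.32031
m₂² = 72420.78078
g₂ = m₄/m₂² − 3 = 5.38984 − 3 ≈ 2.3898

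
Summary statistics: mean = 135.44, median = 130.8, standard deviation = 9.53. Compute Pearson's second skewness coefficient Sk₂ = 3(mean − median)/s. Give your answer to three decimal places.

1.461

Sk₂ = 3(135.44 − 130.8) / 9.53 = 3 × 4.6400 / 9.53
    = 13.9200 / 9.53 ≈ 1.461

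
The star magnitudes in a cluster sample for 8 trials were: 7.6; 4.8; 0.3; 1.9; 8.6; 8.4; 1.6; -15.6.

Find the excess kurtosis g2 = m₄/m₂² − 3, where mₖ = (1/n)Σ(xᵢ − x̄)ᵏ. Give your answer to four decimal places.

x̄ = 2.2000
Σ(xᵢ − x̄)² = 436.2200 ⇒ m₂ = 54.52750
Σ(xᵢ − x̄)⁴ = 104452.1138 ⇒ m₄ = 13056.51423
m₂² = 2973.24826
g2 = m₄/m₂² − 3 = 4.39133 − 3 ≈ 1.3913

1.3913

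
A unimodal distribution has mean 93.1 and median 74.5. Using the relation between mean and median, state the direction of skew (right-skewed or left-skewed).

mean − median = 93.1 − 74.5 = 18.6
mean > median ⇒ the longer tail is on the right ⇒ right-skewed (positively skewed).

right-skewed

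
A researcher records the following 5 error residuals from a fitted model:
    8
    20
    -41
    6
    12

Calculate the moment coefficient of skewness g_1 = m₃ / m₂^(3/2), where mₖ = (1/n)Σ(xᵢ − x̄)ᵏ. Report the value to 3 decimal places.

x̄ = (8 + 20 - 41 + 6 + 12) / 5 = 1.0000
deviations (xᵢ − x̄): 7.0000, 19.0000, -42.0000, 5.0000, 11.0000
Σ(xᵢ − x̄)² = 2320.0000 ⇒ m₂ = 2320.0000/5 = 464.00000
Σ(xᵢ − x̄)³ = -65430.0000 ⇒ m₃ = -65430.0000/5 = -13086.00000
m₂^(3/2) = 464.00000^(1.5) = 9994.86588
g_1 = m₃ / m₂^(3/2) = -13086.00000 / 9994.86588 ≈ -1.309

-1.309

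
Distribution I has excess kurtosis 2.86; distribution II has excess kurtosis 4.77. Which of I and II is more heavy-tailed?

II

Higher excess kurtosis ⇒ heavier tails relative to the normal distribution.
2.86 vs 4.77: the larger is 4.77, so II has heavier tails.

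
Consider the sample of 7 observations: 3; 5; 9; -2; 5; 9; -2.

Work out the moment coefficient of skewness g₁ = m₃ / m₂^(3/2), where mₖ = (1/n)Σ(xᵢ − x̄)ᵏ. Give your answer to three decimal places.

-0.242

x̄ = (3 + 5 + 9 - 2 + 5 + 9 - 2) / 7 = 3.8571
deviations (xᵢ − x̄): -0.8571, 1.1429, 5.1429, -5.8571, 1.1429, 5.1429, -5.8571
Σ(xᵢ − x̄)² = 124.8571 ⇒ m₂ = 124.8571/7 = 17.83673
Σ(xᵢ − x̄)³ = -127.4694 ⇒ m₃ = -127.4694/7 = -18.20991
m₂^(3/2) = 17.83673^(1.5) = 75.33088
g₁ = m₃ / m₂^(3/2) = -18.20991 / 75.33088 ≈ -0.242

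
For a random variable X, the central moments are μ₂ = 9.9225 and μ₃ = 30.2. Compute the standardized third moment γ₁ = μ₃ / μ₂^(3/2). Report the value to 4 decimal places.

σ = √μ₂ = √9.9225 = 3.15000
σ³ = μ₂^(3/2) = 31.25587
γ₁ = μ₃/σ³ = 30.2 / 31.25587 ≈ 0.9662

0.9662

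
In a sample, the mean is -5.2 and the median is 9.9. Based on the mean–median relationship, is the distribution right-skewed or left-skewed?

mean − median = -5.2 − 9.9 = -15.1
mean < median ⇒ the longer tail is on the left ⇒ left-skewed (negatively skewed).

left-skewed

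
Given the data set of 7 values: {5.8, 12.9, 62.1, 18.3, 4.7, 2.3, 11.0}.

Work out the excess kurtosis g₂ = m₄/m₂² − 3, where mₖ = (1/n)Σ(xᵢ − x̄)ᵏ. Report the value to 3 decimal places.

1.538

x̄ = 16.7286
Σ(xᵢ − x̄)² = 2580.8143 ⇒ m₂ = 368.68776
Σ(xᵢ − x̄)⁴ = 4317533.0757 ⇒ m₄ = 616790.43938
m₂² = 135930.66076
g₂ = m₄/m₂² − 3 = 4.53754 − 3 ≈ 1.538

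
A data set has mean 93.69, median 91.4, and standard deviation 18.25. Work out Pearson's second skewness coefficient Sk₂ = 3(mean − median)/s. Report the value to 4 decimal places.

Sk₂ = 3(93.69 − 91.4) / 18.25 = 3 × 2.2900 / 18.25
    = 6.8700 / 18.25 ≈ 0.3764

0.3764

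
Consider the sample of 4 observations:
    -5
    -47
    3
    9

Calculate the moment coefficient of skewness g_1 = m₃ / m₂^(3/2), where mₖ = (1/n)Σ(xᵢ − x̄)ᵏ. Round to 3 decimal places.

-0.983

x̄ = (-5 - 47 + 3 + 9) / 4 = -10.0000
deviations (xᵢ − x̄): 5.0000, -37.0000, 13.0000, 19.0000
Σ(xᵢ − x̄)² = 1924.0000 ⇒ m₂ = 1924.0000/4 = 481.00000
Σ(xᵢ − x̄)³ = -41472.0000 ⇒ m₃ = -41472.0000/4 = -10368.00000
m₂^(3/2) = 481.00000^(1.5) = 10549.15357
g_1 = m₃ / m₂^(3/2) = -10368.00000 / 10549.15357 ≈ -0.983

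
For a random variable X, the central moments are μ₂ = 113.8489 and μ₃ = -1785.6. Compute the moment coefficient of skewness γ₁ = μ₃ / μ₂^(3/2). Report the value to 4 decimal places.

σ = √μ₂ = √113.8489 = 10.67000
σ³ = μ₂^(3/2) = 1214.76776
γ₁ = μ₃/σ³ = -1785.6 / 1214.76776 ≈ -1.4699

-1.4699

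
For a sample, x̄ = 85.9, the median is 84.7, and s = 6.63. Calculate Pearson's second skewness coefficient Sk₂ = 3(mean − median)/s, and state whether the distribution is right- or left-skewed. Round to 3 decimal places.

0.543, right-skewed

Sk₂ = 3(85.9 − 84.7) / 6.63 = 3 × 1.2000 / 6.63
    = 3.6000 / 6.63 ≈ 0.543
Sk₂ > 0 ⇒ mean > median ⇒ right-skewed (positive skew).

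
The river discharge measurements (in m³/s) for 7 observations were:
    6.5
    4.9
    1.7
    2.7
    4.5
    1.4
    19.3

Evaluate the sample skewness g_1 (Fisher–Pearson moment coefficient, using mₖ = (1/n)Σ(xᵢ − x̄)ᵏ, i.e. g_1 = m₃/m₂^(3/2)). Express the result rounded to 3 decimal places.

x̄ = (6.5 + 4.9 + 1.7 + 2.7 + 4.5 + 1.4 + 19.3) / 7 = 5.8571
deviations (xᵢ − x̄): 0.6429, -0.9571, -4.1571, -3.1571, -1.3571, -4.4571, 13.4429
Σ(xᵢ − x̄)² = 230.9971 ⇒ m₂ = 230.9971/7 = 32.99959
Σ(xᵢ − x̄)³ = 2234.2952 ⇒ m₃ = 2234.2952/7 = 319.18503
m₂^(3/2) = 32.99959^(1.5) = 189.56705
g_1 = m₃ / m₂^(3/2) = 319.18503 / 189.56705 ≈ 1.684

1.684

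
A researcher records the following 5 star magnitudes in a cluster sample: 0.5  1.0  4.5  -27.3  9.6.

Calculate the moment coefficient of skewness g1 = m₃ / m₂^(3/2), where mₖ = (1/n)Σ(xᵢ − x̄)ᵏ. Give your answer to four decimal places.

x̄ = (0.5 + 1.0 + 4.5 - 27.3 + 9.6) / 5 = -2.3400
deviations (xᵢ − x̄): 2.8400, 3.3400, 6.8400, -24.9600, 11.9400
Σ(xᵢ − x̄)² = 831.5720 ⇒ m₂ = 831.5720/5 = 166.31440
Σ(xᵢ − x̄)³ = -13467.7310 ⇒ m₃ = -13467.7310/5 = -2693.54621
m₂^(3/2) = 166.31440^(1.5) = 2144.83941
g1 = m₃ / m₂^(3/2) = -2693.54621 / 2144.83941 ≈ -1.2558

-1.2558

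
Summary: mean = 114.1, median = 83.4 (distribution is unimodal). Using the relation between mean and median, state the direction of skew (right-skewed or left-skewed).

right-skewed

mean − median = 114.1 − 83.4 = 30.7
mean > median ⇒ the longer tail is on the right ⇒ right-skewed (positively skewed).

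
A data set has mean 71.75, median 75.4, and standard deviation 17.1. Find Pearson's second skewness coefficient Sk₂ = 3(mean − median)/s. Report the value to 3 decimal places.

Sk₂ = 3(71.75 − 75.4) / 17.1 = 3 × -3.6500 / 17.1
    = -10.9500 / 17.1 ≈ -0.640

-0.640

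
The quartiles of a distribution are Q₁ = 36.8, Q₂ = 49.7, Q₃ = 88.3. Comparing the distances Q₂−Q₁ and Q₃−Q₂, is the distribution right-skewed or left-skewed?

Q₂ − Q₁ = 12.9;  Q₃ − Q₂ = 38.6
Q₃ − Q₂ > Q₂ − Q₁ ⇒ the upper half is more spread out ⇒ right-skewed.

right-skewed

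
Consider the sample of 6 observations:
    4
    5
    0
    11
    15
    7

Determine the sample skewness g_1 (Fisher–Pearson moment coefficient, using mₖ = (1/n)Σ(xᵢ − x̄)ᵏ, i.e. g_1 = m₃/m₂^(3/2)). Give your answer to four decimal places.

0.2866

x̄ = (4 + 5 + 0 + 11 + 15 + 7) / 6 = 7.0000
deviations (xᵢ − x̄): -3.0000, -2.0000, -7.0000, 4.0000, 8.0000, 0.0000
Σ(xᵢ − x̄)² = 142.0000 ⇒ m₂ = 142.0000/6 = 23.66667
Σ(xᵢ − x̄)³ = 198.0000 ⇒ m₃ = 198.0000/6 = 33.00000
m₂^(3/2) = 23.66667^(1.5) = 115.13454
g_1 = m₃ / m₂^(3/2) = 33.00000 / 115.13454 ≈ 0.2866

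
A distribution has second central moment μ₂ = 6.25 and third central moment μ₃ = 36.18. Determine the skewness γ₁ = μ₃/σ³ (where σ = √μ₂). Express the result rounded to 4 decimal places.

σ = √μ₂ = √6.25 = 2.50000
σ³ = μ₂^(3/2) = 15.62500
γ₁ = μ₃/σ³ = 36.18 / 15.62500 ≈ 2.3155

2.3155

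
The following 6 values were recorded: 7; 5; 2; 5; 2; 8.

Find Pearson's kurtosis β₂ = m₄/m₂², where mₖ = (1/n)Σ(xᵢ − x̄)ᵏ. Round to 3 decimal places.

1.587

x̄ = 4.8333
Σ(xᵢ − x̄)² = 30.8333 ⇒ m₂ = 5.13889
Σ(xᵢ − x̄)⁴ = 251.4861 ⇒ m₄ = 41.91435
m₂² = 26.40818
β₂ = m₄/m₂² = 41.91435 / 26.40818 ≈ 1.587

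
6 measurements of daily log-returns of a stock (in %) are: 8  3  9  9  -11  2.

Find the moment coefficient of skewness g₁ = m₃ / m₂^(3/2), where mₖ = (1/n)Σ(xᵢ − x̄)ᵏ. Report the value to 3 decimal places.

x̄ = (8 + 3 + 9 + 9 - 11 + 2) / 6 = 3.3333
deviations (xᵢ − x̄): 4.6667, -0.3333, 5.6667, 5.6667, -14.3333, -1.3333
Σ(xᵢ − x̄)² = 293.3333 ⇒ m₂ = 293.3333/6 = 48.88889
Σ(xᵢ − x̄)³ = -2481.5556 ⇒ m₃ = -2481.5556/6 = -413.59259
m₂^(3/2) = 48.88889^(1.5) = 341.83399
g₁ = m₃ / m₂^(3/2) = -413.59259 / 341.83399 ≈ -1.210

-1.210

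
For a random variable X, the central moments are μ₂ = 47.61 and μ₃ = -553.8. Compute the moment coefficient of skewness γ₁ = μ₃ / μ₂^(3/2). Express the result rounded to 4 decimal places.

-1.6858

σ = √μ₂ = √47.61 = 6.90000
σ³ = μ₂^(3/2) = 328.50900
γ₁ = μ₃/σ³ = -553.8 / 328.50900 ≈ -1.6858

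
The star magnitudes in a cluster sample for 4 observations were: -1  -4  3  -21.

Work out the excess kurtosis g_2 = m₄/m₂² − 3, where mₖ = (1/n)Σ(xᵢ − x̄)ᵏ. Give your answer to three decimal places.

-0.842

x̄ = -5.7500
Σ(xᵢ − x̄)² = 334.7500 ⇒ m₂ = 83.68750
Σ(xᵢ − x̄)⁴ = 60465.5781 ⇒ m₄ = 15116.39453
m₂² = 7003.59766
g_2 = m₄/m₂² − 3 = 2.15838 − 3 ≈ -0.842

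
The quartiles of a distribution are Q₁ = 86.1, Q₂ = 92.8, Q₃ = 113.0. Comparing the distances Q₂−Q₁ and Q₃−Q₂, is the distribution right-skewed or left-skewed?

right-skewed

Q₂ − Q₁ = 6.7;  Q₃ − Q₂ = 20.2
Q₃ − Q₂ > Q₂ − Q₁ ⇒ the upper half is more spread out ⇒ right-skewed.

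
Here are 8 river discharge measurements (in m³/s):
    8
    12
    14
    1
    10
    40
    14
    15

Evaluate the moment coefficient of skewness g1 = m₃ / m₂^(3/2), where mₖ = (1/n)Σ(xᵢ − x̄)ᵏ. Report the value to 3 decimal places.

x̄ = (8 + 12 + 14 + 1 + 10 + 40 + 14 + 15) / 8 = 14.2500
deviations (xᵢ − x̄): -6.2500, -2.2500, -0.2500, -13.2500, -4.2500, 25.7500, -0.2500, 0.7500
Σ(xᵢ − x̄)² = 901.5000 ⇒ m₂ = 901.5000/8 = 112.68750
Σ(xᵢ − x̄)³ = 14415.7500 ⇒ m₃ = 14415.7500/8 = 1801.96875
m₂^(3/2) = 112.68750^(1.5) = 1196.22704
g1 = m₃ / m₂^(3/2) = 1801.96875 / 1196.22704 ≈ 1.506

1.506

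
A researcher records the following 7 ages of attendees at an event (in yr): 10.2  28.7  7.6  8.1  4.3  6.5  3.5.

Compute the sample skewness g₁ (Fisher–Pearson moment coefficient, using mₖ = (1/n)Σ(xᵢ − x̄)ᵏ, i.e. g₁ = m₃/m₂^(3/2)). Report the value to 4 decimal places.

x̄ = (10.2 + 28.7 + 7.6 + 8.1 + 4.3 + 6.5 + 3.5) / 7 = 9.8429
deviations (xᵢ − x̄): 0.3571, 18.8571, -2.2429, -1.7429, -5.5429, -3.3429, -6.3429
Σ(xᵢ − x̄)² = 445.9171 ⇒ m₂ = 445.9171/7 = 63.70245
Σ(xᵢ − x̄)³ = 6226.0802 ⇒ m₃ = 6226.0802/7 = 889.44003
m₂^(3/2) = 63.70245^(1.5) = 508.43354
g₁ = m₃ / m₂^(3/2) = 889.44003 / 508.43354 ≈ 1.7494

1.7494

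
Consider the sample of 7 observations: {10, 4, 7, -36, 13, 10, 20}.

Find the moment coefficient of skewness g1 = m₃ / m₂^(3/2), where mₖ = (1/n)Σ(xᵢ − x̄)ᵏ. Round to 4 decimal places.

x̄ = (10 + 4 + 7 - 36 + 13 + 10 + 20) / 7 = 4.0000
deviations (xᵢ − x̄): 6.0000, 0.0000, 3.0000, -40.0000, 9.0000, 6.0000, 16.0000
Σ(xᵢ − x̄)² = 2018.0000 ⇒ m₂ = 2018.0000/7 = 288.28571
Σ(xᵢ − x̄)³ = -58716.0000 ⇒ m₃ = -58716.0000/7 = -8388.00000
m₂^(3/2) = 288.28571^(1.5) = 4894.79697
g1 = m₃ / m₂^(3/2) = -8388.00000 / 4894.79697 ≈ -1.7137

-1.7137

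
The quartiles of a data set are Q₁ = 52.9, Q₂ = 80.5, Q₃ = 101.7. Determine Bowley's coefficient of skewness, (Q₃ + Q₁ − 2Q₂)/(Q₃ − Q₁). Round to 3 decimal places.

-0.131

numerator: Q₃ + Q₁ − 2Q₂ = 101.7 + 52.9 − 2×80.5 = -6.4000
denominator: Q₃ − Q₁ = 101.7 − 52.9 = 48.8000
Bowley skewness = -6.4000 / 48.8000 ≈ -0.131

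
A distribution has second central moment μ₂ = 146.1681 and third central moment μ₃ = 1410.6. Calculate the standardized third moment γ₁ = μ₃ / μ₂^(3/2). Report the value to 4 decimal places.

0.7982

σ = √μ₂ = √146.1681 = 12.09000
σ³ = μ₂^(3/2) = 1767.17233
γ₁ = μ₃/σ³ = 1410.6 / 1767.17233 ≈ 0.7982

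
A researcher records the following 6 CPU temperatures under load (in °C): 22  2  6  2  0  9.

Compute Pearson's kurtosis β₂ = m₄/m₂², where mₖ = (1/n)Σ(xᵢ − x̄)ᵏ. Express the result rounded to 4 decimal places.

3.1188

x̄ = 6.8333
Σ(xᵢ − x̄)² = 328.8333 ⇒ m₂ = 54.80556
Σ(xᵢ − x̄)⁴ = 56207.1528 ⇒ m₄ = 9367.85880
m₂² = 3003.64892
β₂ = m₄/m₂² = 9367.85880 / 3003.64892 ≈ 3.1188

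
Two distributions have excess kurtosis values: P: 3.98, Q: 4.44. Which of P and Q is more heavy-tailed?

Higher excess kurtosis ⇒ heavier tails relative to the normal distribution.
3.98 vs 4.44: the larger is 4.44, so Q has heavier tails.

Q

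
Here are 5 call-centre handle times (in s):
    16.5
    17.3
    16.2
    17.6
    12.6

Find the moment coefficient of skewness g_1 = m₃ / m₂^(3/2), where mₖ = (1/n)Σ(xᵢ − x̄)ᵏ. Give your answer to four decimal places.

-1.2058

x̄ = (16.5 + 17.3 + 16.2 + 17.6 + 12.6) / 5 = 16.0400
deviations (xᵢ − x̄): 0.4600, 1.2600, 0.1600, 1.5600, -3.4400
Σ(xᵢ − x̄)² = 16.0920 ⇒ m₂ = 16.0920/5 = 3.21840
Σ(xᵢ − x̄)³ = -34.8094 ⇒ m₃ = -34.8094/5 = -6.96187
m₂^(3/2) = 3.21840^(1.5) = 5.77378
g_1 = m₃ / m₂^(3/2) = -6.96187 / 5.77378 ≈ -1.2058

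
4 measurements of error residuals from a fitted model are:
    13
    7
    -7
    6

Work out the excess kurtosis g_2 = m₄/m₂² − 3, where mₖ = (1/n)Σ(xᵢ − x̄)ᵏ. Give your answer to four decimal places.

-0.9036

x̄ = 4.7500
Σ(xᵢ − x̄)² = 212.7500 ⇒ m₂ = 53.18750
Σ(xᵢ − x̄)⁴ = 23721.8281 ⇒ m₄ = 5930.45703
m₂² = 2828.91016
g_2 = m₄/m₂² − 3 = 2.09638 − 3 ≈ -0.9036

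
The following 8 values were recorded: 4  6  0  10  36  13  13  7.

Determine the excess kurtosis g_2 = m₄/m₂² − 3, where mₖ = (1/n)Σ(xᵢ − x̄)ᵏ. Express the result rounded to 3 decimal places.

x̄ = 11.1250
Σ(xᵢ − x̄)² = 844.8750 ⇒ m₂ = 105.60938
Σ(xᵢ − x̄)⁴ = 401771.7129 ⇒ m₄ = 50221.46411
m₂² = 11153.34009
g_2 = m₄/m₂² − 3 = 4.50282 − 3 ≈ 1.503

1.503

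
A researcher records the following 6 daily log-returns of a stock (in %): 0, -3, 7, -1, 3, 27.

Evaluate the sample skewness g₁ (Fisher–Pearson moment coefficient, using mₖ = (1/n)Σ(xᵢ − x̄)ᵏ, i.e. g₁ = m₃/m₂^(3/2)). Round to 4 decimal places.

1.4230

x̄ = (0 - 3 + 7 - 1 + 3 + 27) / 6 = 5.5000
deviations (xᵢ − x̄): -5.5000, -8.5000, 1.5000, -6.5000, -2.5000, 21.5000
Σ(xᵢ − x̄)² = 615.5000 ⇒ m₂ = 615.5000/6 = 102.58333
Σ(xᵢ − x̄)³ = 8871.0000 ⇒ m₃ = 8871.0000/6 = 1478.50000
m₂^(3/2) = 102.58333^(1.5) = 1038.99919
g₁ = m₃ / m₂^(3/2) = 1478.50000 / 1038.99919 ≈ 1.4230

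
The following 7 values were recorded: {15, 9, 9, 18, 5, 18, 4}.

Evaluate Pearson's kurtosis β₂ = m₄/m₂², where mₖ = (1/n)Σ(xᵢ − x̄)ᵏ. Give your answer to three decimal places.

1.425

x̄ = 11.1429
Σ(xᵢ − x̄)² = 206.8571 ⇒ m₂ = 29.55102
Σ(xᵢ − x̄)⁴ = 8712.3382 ⇒ m₄ = 1244.61974
m₂² = 873.26281
β₂ = m₄/m₂² = 1244.61974 / 873.26281 ≈ 1.425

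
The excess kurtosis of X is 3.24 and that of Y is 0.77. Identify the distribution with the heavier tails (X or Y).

Higher excess kurtosis ⇒ heavier tails relative to the normal distribution.
3.24 vs 0.77: the larger is 3.24, so X has heavier tails.

X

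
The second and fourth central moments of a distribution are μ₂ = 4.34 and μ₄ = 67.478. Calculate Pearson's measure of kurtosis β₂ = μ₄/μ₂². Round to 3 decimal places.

3.582

μ₂² = 4.34² = 18.83560
μ₄/μ₂² = 67.478 / 18.83560 = 3.58247
β₂ ≈ 3.582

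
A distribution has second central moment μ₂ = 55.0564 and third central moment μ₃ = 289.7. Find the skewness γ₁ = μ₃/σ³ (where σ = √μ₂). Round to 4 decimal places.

0.7091

σ = √μ₂ = √55.0564 = 7.42000
σ³ = μ₂^(3/2) = 408.51849
γ₁ = μ₃/σ³ = 289.7 / 408.51849 ≈ 0.7091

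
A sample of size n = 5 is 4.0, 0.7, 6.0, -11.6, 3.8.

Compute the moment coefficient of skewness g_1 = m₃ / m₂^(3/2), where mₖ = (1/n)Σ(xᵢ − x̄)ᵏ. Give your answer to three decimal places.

-1.246

x̄ = (4.0 + 0.7 + 6.0 - 11.6 + 3.8) / 5 = 0.5800
deviations (xᵢ − x̄): 3.4200, 0.1200, 5.4200, -12.1800, 3.2200
Σ(xᵢ − x̄)² = 199.8080 ⇒ m₂ = 199.8080/5 = 39.96160
Σ(xᵢ − x̄)³ = -1574.3225 ⇒ m₃ = -1574.3225/5 = -314.86450
m₂^(3/2) = 39.96160^(1.5) = 252.61801
g_1 = m₃ / m₂^(3/2) = -314.86450 / 252.61801 ≈ -1.246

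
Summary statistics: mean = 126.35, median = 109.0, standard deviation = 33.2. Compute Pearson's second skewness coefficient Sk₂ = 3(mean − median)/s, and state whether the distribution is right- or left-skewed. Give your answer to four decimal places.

Sk₂ = 3(126.35 − 109.0) / 33.2 = 3 × 17.3500 / 33.2
    = 52.0500 / 33.2 ≈ 1.5678
Sk₂ > 0 ⇒ mean > median ⇒ right-skewed (positive skew).

1.5678, right-skewed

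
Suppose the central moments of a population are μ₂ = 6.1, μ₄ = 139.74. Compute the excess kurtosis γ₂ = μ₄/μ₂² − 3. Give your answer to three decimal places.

μ₂² = 6.1² = 37.21000
μ₄/μ₂² = 139.74 / 37.21000 = 3.75544
γ₂ = 3.75544 − 3 ≈ 0.755

0.755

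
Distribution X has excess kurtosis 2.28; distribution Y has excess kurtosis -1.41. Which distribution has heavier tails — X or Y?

X

Higher excess kurtosis ⇒ heavier tails relative to the normal distribution.
2.28 vs -1.41: the larger is 2.28, so X has heavier tails. (X is leptokurtic — heavier-than-normal tails; the other is platykurtic.)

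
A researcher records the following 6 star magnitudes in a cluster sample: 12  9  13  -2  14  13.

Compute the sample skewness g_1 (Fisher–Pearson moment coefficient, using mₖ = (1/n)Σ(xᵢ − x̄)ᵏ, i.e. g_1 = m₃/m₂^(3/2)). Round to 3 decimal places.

x̄ = (12 + 9 + 13 - 2 + 14 + 13) / 6 = 9.8333
deviations (xᵢ − x̄): 2.1667, -0.8333, 3.1667, -11.8333, 4.1667, 3.1667
Σ(xᵢ − x̄)² = 182.8333 ⇒ m₂ = 182.8333/6 = 30.47222
Σ(xᵢ − x̄)³ = -1511.5556 ⇒ m₃ = -1511.5556/6 = -251.92593
m₂^(3/2) = 30.47222^(1.5) = 168.21170
g_1 = m₃ / m₂^(3/2) = -251.92593 / 168.21170 ≈ -1.498

-1.498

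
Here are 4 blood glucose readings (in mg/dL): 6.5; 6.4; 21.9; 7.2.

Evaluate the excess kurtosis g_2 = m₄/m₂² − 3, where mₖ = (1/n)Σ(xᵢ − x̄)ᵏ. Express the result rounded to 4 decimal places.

-0.6727

x̄ = 10.5000
Σ(xᵢ − x̄)² = 173.6600 ⇒ m₂ = 43.41500
Σ(xᵢ − x̄)⁴ = 17546.7698 ⇒ m₄ = 4386.69245
m₂² = 1884.86222
g_2 = m₄/m₂² − 3 = 2.32733 − 3 ≈ -0.6727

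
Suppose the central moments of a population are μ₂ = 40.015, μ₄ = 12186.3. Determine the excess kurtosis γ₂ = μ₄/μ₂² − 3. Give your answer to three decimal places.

μ₂² = 40.015² = 1601.20023
μ₄/μ₂² = 12186.3 / 1601.20023 = 7.61073
γ₂ = 7.61073 − 3 ≈ 4.611

4.611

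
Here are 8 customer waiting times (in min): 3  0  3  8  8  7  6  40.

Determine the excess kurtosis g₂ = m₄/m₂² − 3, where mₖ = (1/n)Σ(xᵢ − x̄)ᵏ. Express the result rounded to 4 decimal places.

2.6023

x̄ = 9.3750
Σ(xᵢ − x̄)² = 1127.8750 ⇒ m₂ = 140.98438
Σ(xᵢ − x̄)⁴ = 890835.6191 ⇒ m₄ = 111354.45239
m₂² = 19876.59399
g₂ = m₄/m₂² − 3 = 5.60229 − 3 ≈ 2.6023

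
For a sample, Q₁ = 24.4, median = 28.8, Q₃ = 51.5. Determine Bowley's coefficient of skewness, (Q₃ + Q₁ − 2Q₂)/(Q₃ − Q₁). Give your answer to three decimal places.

0.675

numerator: Q₃ + Q₁ − 2Q₂ = 51.5 + 24.4 − 2×28.8 = 18.3000
denominator: Q₃ − Q₁ = 51.5 − 24.4 = 27.1000
Bowley skewness = 18.3000 / 27.1000 ≈ 0.675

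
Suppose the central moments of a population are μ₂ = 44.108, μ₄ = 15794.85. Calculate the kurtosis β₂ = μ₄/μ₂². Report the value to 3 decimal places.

8.119

μ₂² = 44.108² = 1945.51566
μ₄/μ₂² = 15794.85 / 1945.51566 = 8.11859
β₂ ≈ 8.119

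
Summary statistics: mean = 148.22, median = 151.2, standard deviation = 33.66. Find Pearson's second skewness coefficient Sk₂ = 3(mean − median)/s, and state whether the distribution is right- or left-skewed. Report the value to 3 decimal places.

-0.266, left-skewed

Sk₂ = 3(148.22 − 151.2) / 33.66 = 3 × -2.9800 / 33.66
    = -8.9400 / 33.66 ≈ -0.266
Sk₂ < 0 ⇒ mean < median ⇒ left-skewed (negative skew).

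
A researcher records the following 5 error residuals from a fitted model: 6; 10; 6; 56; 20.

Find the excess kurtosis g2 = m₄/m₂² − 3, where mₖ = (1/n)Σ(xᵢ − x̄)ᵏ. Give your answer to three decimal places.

-0.132

x̄ = 19.6000
Σ(xᵢ − x̄)² = 1787.2000 ⇒ m₂ = 357.44000
Σ(xᵢ − x̄)⁴ = 1832432.8960 ⇒ m₄ = 366486.57920
m₂² = 127763.35360
g2 = m₄/m₂² − 3 = 2.86848 − 3 ≈ -0.132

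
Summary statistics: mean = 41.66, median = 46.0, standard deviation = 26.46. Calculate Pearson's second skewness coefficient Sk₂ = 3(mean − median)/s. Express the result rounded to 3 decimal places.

Sk₂ = 3(41.66 − 46.0) / 26.46 = 3 × -4.3400 / 26.46
    = -13.0200 / 26.46 ≈ -0.492

-0.492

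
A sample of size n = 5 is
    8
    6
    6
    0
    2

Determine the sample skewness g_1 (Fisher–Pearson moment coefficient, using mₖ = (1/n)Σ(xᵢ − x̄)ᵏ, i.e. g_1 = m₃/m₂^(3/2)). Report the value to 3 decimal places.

-0.348

x̄ = (8 + 6 + 6 + 0 + 2) / 5 = 4.4000
deviations (xᵢ − x̄): 3.6000, 1.6000, 1.6000, -4.4000, -2.4000
Σ(xᵢ − x̄)² = 43.2000 ⇒ m₂ = 43.2000/5 = 8.64000
Σ(xᵢ − x̄)³ = -44.1600 ⇒ m₃ = -44.1600/5 = -8.83200
m₂^(3/2) = 8.64000^(1.5) = 25.39631
g_1 = m₃ / m₂^(3/2) = -8.83200 / 25.39631 ≈ -0.348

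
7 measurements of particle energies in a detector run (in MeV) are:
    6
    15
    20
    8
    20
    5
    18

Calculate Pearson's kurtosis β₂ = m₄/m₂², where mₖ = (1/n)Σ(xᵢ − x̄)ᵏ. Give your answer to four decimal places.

1.2662

x̄ = 13.1429
Σ(xᵢ − x̄)² = 264.8571 ⇒ m₂ = 37.83673
Σ(xᵢ − x̄)⁴ = 12689.4402 ⇒ m₄ = 1812.77718
m₂² = 1431.61849
β₂ = m₄/m₂² = 1812.77718 / 1431.61849 ≈ 1.2662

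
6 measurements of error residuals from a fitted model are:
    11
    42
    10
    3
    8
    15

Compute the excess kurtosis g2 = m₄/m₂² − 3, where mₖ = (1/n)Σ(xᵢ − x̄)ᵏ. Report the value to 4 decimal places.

x̄ = 14.8333
Σ(xᵢ − x̄)² = 962.8333 ⇒ m₂ = 160.47222
Σ(xᵢ − x̄)⁴ = 567234.8194 ⇒ m₄ = 94539.13657
m₂² = 25751.33410
g2 = m₄/m₂² − 3 = 3.67123 − 3 ≈ 0.6712

0.6712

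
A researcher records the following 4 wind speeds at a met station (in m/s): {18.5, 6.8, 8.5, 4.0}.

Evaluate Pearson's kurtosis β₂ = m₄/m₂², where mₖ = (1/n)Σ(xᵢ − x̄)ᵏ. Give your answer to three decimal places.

x̄ = 9.4500
Σ(xᵢ − x̄)² = 119.5300 ⇒ m₂ = 29.88250
Σ(xᵢ − x̄)⁴ = 7640.3880 ⇒ m₄ = 1910.09701
m₂² = 892.96381
β₂ = m₄/m₂² = 1910.09701 / 892.96381 ≈ 2.139

2.139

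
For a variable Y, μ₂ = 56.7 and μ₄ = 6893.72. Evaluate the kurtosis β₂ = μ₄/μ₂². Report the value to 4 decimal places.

2.1443

μ₂² = 56.7² = 3214.89000
μ₄/μ₂² = 6893.72 / 3214.89000 = 2.14431
β₂ ≈ 2.1443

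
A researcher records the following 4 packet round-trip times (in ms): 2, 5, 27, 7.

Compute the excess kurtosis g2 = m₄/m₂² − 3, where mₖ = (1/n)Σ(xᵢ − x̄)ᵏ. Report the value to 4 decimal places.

x̄ = 10.2500
Σ(xᵢ − x̄)² = 386.7500 ⇒ m₂ = 96.68750
Σ(xᵢ − x̄)⁴ = 84219.0781 ⇒ m₄ = 21054.76953
m₂² = 9348.47266
g2 = m₄/m₂² − 3 = 2.25221 − 3 ≈ -0.7478

-0.7478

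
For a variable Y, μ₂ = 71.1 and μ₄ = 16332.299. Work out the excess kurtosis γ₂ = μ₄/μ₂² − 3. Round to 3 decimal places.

μ₂² = 71.1² = 5055.21000
μ₄/μ₂² = 16332.299 / 5055.21000 = 3.23079
γ₂ = 3.23079 − 3 ≈ 0.231

0.231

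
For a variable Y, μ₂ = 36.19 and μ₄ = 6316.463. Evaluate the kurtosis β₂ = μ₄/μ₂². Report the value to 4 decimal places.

μ₂² = 36.19² = 1309.71610
μ₄/μ₂² = 6316.463 / 1309.71610 = 4.82277
β₂ ≈ 4.8228

4.8228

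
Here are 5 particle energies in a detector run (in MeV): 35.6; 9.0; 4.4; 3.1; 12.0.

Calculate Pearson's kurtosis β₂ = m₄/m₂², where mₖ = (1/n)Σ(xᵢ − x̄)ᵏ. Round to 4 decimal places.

2.8959

x̄ = 12.8200
Σ(xᵢ − x̄)² = 699.5680 ⇒ m₂ = 139.91360
Σ(xᵢ − x̄)⁴ = 283452.5422 ⇒ m₄ = 56690.50844
m₂² = 19575.81546
β₂ = m₄/m₂² = 56690.50844 / 19575.81546 ≈ 2.8959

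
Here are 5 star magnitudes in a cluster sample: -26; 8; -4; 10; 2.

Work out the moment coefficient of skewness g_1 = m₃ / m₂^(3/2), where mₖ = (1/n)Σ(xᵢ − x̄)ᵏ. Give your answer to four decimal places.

x̄ = (-26 + 8 - 4 + 10 + 2) / 5 = -2.0000
deviations (xᵢ − x̄): -24.0000, 10.0000, -2.0000, 12.0000, 4.0000
Σ(xᵢ − x̄)² = 840.0000 ⇒ m₂ = 840.0000/5 = 168.00000
Σ(xᵢ − x̄)³ = -11040.0000 ⇒ m₃ = -11040.0000/5 = -2208.00000
m₂^(3/2) = 168.00000^(1.5) = 2177.52887
g_1 = m₃ / m₂^(3/2) = -2208.00000 / 2177.52887 ≈ -1.0140

-1.0140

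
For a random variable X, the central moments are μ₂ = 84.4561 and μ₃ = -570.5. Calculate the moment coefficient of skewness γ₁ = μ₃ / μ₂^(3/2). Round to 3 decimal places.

-0.735

σ = √μ₂ = √84.4561 = 9.19000
σ³ = μ₂^(3/2) = 776.15156
γ₁ = μ₃/σ³ = -570.5 / 776.15156 ≈ -0.735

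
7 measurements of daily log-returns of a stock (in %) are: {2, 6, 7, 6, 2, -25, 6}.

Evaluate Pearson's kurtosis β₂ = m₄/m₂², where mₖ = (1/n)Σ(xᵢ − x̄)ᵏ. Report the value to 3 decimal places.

x̄ = 0.5714
Σ(xᵢ − x̄)² = 787.7143 ⇒ m₂ = 112.53061
Σ(xᵢ − x̄)⁴ = 431904.0875 ⇒ m₄ = 61700.58392
m₂² = 12663.13869
β₂ = m₄/m₂² = 61700.58392 / 12663.13869 ≈ 4.872

4.872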